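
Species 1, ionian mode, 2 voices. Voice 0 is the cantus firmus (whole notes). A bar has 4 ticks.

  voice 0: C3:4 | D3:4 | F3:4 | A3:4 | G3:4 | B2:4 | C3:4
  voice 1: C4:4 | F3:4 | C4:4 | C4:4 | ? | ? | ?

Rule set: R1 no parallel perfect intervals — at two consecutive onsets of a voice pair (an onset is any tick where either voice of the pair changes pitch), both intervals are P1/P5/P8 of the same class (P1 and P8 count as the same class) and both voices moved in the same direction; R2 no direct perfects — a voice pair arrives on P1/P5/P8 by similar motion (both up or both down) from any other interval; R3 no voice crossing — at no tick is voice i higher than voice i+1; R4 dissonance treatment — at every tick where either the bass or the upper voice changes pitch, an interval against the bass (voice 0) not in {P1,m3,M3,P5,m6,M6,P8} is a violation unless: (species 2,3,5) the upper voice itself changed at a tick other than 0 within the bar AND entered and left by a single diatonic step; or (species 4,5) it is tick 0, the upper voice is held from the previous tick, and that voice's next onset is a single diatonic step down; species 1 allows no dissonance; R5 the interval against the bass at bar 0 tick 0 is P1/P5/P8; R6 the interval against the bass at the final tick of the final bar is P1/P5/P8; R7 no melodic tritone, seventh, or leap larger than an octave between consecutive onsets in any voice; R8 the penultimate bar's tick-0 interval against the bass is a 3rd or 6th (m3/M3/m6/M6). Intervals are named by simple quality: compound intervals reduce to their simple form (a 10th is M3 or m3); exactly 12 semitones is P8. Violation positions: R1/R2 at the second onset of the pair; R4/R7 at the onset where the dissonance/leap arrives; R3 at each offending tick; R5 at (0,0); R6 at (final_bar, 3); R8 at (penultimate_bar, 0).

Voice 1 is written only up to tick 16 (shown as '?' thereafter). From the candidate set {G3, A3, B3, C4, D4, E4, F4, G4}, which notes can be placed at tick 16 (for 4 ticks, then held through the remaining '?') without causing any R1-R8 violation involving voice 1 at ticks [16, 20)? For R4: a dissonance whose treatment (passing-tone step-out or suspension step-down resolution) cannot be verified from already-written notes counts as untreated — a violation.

{B3, D4, E4, G4}

G3: violates R2
A3: violates R4
B3: legal
C4: violates R4
D4: legal
E4: legal
F4: violates R4
G4: legal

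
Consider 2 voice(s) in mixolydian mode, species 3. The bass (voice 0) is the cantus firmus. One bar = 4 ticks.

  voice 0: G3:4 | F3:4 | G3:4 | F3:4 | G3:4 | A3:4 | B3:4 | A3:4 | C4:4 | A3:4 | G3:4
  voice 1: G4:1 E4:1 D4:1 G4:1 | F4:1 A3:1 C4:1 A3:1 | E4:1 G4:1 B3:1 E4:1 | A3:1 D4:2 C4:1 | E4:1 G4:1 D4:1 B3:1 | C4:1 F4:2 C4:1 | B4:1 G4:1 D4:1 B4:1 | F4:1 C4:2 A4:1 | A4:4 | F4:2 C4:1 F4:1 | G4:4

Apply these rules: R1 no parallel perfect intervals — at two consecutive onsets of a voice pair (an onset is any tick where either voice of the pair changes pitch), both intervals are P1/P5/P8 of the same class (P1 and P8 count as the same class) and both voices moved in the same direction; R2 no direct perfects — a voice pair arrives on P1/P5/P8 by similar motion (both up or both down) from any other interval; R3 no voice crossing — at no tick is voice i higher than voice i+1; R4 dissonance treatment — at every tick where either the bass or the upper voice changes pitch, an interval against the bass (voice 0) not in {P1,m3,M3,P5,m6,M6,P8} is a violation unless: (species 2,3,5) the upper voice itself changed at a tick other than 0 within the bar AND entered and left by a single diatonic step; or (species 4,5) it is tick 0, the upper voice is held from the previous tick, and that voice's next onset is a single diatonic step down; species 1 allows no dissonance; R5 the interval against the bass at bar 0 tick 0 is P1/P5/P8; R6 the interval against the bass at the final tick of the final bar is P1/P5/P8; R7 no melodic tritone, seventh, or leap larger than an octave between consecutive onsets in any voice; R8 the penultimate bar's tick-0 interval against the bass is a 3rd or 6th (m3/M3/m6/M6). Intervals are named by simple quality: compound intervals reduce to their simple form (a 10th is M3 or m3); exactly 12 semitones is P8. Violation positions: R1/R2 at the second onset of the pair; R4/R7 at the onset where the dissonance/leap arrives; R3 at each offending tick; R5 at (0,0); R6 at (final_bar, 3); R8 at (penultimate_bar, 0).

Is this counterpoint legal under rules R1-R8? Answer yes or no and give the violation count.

No (4 violations)

bar 0: v0=G3 v1=G4 (P8)
bar 1: v0=F3 v1=F4 (P8)
bar 2: v0=G3 v1=E4 (M6)
bar 3: v0=F3 v1=A3 (M3)
bar 4: v0=G3 v1=E4 (M6)
bar 5: v0=A3 v1=C4 (m3)
bar 6: v0=B3 v1=B4 (P8)
bar 7: v0=A3 v1=F4 (m6)
bar 8: v0=C4 v1=A4 (M6)
bar 9: v0=A3 v1=F4 (m6)
bar 10: v0=G3 v1=G4 (P8)
  R1 @ bar1.0: G3/G4 P8 -> F3/F4 P8 similar
  R2 @ bar6.0: A3/C4 m3 -> B3/B4 P8 similar
  R7 @ bar6.0: C4->B4 leap 11st
  R7 @ bar7.0: B4->F4 leap 6st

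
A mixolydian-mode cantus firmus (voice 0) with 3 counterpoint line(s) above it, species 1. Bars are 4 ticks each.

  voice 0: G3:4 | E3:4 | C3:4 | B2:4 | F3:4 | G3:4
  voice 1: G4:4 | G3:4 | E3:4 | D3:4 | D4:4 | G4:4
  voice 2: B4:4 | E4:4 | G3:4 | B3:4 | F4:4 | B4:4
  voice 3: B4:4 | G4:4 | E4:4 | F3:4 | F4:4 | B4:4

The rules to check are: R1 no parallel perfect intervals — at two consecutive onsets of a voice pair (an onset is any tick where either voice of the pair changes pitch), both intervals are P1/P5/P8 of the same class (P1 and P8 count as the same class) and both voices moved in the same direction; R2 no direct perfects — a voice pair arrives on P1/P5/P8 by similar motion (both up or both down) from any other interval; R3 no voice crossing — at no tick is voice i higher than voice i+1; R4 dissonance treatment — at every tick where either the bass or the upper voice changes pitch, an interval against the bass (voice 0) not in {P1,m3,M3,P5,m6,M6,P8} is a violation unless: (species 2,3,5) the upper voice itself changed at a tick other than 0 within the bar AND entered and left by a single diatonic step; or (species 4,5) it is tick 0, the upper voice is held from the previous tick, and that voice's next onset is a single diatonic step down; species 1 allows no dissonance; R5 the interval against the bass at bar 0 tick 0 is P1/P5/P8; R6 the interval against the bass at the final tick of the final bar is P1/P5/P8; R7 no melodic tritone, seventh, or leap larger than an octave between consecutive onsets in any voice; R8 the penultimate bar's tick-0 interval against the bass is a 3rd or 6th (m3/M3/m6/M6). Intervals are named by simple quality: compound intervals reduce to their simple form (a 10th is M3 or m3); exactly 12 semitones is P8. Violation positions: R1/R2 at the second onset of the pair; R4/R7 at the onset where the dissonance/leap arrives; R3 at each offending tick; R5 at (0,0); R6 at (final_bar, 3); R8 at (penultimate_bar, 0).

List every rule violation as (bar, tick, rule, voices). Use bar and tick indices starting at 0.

(0, 0, R5, (0, 2))
(0, 0, R5, (0, 3))
(1, 0, R2, (0, 2))
(1, 0, R2, (1, 3))
(2, 0, R1, (1, 3))
(2, 0, R2, (0, 2))
(3, 0, R3, (2, 3))
(3, 0, R4, (0, 3))
(3, 0, R7, (3,))
(3, 1, R3, (2, 3))
(3, 2, R3, (2, 3))
(3, 3, R3, (2, 3))
(4, 0, R1, (0, 2))
(4, 0, R2, (0, 3))
(4, 0, R2, (2, 3))
(4, 0, R7, (0,))
(4, 0, R7, (2,))
(4, 0, R8, (0, 2))
(4, 0, R8, (0, 3))
(5, 0, R1, (2, 3))
(5, 0, R2, (0, 1))
(5, 0, R7, (2,))
(5, 0, R7, (3,))
(5, 3, R6, (0, 2))
(5, 3, R6, (0, 3))

bar 0: v0=G3 v1=G4 v2=B4 v3=B4 downbeat M3
bar 1: v0=E3 v1=G3 v2=E4 v3=G4 downbeat m3
bar 2: v0=C3 v1=E3 v2=G3 v3=E4 downbeat M3
bar 3: v0=B2 v1=D3 v2=B3 v3=F3 downbeat TT
bar 4: v0=F3 v1=D4 v2=F4 v3=F4 downbeat P8
bar 5: v0=G3 v1=G4 v2=B4 v3=B4 downbeat M3
  -> R5 @ bar 0 tick 0 v(0, 2): opens on M3
  -> R5 @ bar 0 tick 0 v(0, 3): opens on M3
  -> R2 @ bar 1 tick 0 v(0, 2): G3/B4 M3 -> E3/E4 P8 similar
  -> R2 @ bar 1 tick 0 v(1, 3): G4/B4 M3 -> G3/G4 P8 similar
  -> R1 @ bar 2 tick 0 v(1, 3): G3/G4 P8 -> E3/E4 P8 similar
  -> R2 @ bar 2 tick 0 v(0, 2): E3/E4 P8 -> C3/G3 P5 similar
  -> R3 @ bar 3 tick 0 v(2, 3): B3 above F3
  -> R4 @ bar 3 tick 0 v(0, 3): B2/F3 TT untreated
  -> R7 @ bar 3 tick 0 v(3,): E4->F3 leap 11st
  -> R3 @ bar 3 tick 1 v(2, 3): B3 above F3
  -> R3 @ bar 3 tick 2 v(2, 3): B3 above F3
  -> R3 @ bar 3 tick 3 v(2, 3): B3 above F3
  -> R1 @ bar 4 tick 0 v(0, 2): B2/B3 P8 -> F3/F4 P8 similar
  -> R2 @ bar 4 tick 0 v(0, 3): B2/F3 TT -> F3/F4 P8 similar
  -> R2 @ bar 4 tick 0 v(2, 3): B3/F3 TT -> F4/F4 P1 similar
  -> R7 @ bar 4 tick 0 v(0,): B2->F3 leap 6st
  -> R7 @ bar 4 tick 0 v(2,): B3->F4 leap 6st
  -> R8 @ bar 4 tick 0 v(0, 2): penult P8 not 3rd/6th
  -> R8 @ bar 4 tick 0 v(0, 3): penult P8 not 3rd/6th
  -> R1 @ bar 5 tick 0 v(2, 3): F4/F4 P1 -> B4/B4 P1 similar
  -> R2 @ bar 5 tick 0 v(0, 1): F3/D4 M6 -> G3/G4 P8 similar
  -> R7 @ bar 5 tick 0 v(2,): F4->B4 leap 6st
  -> R7 @ bar 5 tick 0 v(3,): F4->B4 leap 6st
  -> R6 @ bar 5 tick 3 v(0, 2): closes on M3
  -> R6 @ bar 5 tick 3 v(0, 3): closes on M3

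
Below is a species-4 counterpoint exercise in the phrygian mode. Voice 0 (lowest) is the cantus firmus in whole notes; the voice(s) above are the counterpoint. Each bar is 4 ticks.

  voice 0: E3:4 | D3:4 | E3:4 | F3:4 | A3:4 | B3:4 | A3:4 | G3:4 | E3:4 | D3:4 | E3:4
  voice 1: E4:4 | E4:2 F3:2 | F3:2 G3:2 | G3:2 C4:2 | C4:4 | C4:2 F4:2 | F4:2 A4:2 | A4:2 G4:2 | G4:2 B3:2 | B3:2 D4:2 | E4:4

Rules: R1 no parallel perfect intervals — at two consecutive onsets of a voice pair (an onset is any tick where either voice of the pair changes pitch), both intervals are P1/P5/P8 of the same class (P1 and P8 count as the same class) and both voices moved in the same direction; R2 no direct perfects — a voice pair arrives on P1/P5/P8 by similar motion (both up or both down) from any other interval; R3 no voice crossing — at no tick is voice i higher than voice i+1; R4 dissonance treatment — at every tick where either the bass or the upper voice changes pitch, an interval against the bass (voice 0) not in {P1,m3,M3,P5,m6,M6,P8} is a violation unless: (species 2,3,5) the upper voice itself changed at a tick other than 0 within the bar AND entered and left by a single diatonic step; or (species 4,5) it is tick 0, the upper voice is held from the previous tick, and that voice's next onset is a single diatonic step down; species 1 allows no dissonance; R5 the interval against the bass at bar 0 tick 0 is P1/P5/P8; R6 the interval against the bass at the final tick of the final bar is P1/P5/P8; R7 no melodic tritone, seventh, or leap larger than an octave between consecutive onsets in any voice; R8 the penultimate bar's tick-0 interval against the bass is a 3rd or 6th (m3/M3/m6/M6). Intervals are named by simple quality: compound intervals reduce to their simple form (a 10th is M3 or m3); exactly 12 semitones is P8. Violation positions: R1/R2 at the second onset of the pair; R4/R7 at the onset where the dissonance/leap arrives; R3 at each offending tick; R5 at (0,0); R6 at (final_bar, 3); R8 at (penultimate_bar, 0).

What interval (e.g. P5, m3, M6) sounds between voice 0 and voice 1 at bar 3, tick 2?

voice 0=F3 voice 1=C4 -> P5

P5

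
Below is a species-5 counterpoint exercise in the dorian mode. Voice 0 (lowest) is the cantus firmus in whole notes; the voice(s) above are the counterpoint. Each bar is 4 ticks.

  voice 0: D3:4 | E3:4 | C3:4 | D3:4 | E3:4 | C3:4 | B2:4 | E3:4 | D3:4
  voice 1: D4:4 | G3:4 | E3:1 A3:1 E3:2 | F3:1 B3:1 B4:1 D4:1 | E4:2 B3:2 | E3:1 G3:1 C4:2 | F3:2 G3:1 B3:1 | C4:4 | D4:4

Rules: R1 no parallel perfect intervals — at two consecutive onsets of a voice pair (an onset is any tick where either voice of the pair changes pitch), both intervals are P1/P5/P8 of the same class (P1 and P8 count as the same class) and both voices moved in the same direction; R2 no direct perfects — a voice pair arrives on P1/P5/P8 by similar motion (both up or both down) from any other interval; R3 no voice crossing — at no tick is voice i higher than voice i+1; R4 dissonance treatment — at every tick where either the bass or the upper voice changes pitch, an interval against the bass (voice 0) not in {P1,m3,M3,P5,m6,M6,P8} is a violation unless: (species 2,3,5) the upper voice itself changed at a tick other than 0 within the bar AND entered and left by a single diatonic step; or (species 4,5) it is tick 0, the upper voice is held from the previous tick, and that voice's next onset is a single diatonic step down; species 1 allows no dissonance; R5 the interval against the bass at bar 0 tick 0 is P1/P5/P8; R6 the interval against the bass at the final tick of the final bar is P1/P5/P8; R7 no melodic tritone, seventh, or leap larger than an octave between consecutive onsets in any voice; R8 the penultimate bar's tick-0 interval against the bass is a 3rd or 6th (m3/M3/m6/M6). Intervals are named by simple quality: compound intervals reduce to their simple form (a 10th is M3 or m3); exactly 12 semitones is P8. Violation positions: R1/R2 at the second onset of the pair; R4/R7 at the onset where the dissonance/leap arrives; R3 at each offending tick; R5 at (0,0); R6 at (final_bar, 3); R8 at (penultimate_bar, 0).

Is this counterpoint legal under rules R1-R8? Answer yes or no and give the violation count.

bar 0: v0=D3 v1=D4 (P8)
bar 1: v0=E3 v1=G3 (m3)
bar 2: v0=C3 v1=E3 (M3)
bar 3: v0=D3 v1=F3 (m3)
bar 4: v0=E3 v1=E4 (P8)
bar 5: v0=C3 v1=E3 (M3)
bar 6: v0=B2 v1=F3 (TT)
bar 7: v0=E3 v1=C4 (m6)
bar 8: v0=D3 v1=D4 (P8)
  R7 @ bar3.1: F3->B3 leap 6st
  R1 @ bar4.0: D3/D4 P8 -> E3/E4 P8 similar
  R4 @ bar6.0: B2/F3 TT untreated

No (3 violations)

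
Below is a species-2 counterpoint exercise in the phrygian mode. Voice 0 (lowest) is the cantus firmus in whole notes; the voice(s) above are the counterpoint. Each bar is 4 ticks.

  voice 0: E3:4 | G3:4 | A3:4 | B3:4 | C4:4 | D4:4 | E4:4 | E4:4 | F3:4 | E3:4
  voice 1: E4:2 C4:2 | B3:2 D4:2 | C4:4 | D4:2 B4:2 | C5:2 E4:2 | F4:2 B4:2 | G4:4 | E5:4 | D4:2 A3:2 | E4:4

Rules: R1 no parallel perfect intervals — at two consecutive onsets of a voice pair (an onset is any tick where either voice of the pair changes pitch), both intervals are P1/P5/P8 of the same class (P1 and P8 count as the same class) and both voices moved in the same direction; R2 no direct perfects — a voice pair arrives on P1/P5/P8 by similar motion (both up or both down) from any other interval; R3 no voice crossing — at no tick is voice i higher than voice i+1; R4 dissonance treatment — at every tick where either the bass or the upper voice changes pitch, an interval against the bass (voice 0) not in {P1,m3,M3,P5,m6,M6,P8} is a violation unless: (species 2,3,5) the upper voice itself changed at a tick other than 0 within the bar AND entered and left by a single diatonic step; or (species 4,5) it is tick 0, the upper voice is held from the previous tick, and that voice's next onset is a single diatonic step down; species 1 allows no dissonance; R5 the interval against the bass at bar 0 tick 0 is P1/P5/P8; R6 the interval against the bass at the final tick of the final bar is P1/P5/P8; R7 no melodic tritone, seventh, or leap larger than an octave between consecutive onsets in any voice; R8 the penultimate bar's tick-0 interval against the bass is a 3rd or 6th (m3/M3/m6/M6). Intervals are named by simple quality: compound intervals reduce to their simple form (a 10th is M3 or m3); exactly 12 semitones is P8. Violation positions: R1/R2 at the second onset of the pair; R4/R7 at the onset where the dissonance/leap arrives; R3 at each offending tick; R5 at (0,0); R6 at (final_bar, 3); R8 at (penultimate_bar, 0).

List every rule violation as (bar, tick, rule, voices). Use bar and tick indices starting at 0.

(4, 0, R1, (0, 1))
(5, 2, R7, (1,))
(8, 0, R7, (0,))
(8, 0, R7, (1,))

bar 0: v0=E3 v1=E4 downbeat P8
bar 1: v0=G3 v1=B3 downbeat M3
bar 2: v0=A3 v1=C4 downbeat m3
bar 3: v0=B3 v1=D4 downbeat m3
bar 4: v0=C4 v1=C5 downbeat P8
bar 5: v0=D4 v1=F4 downbeat m3
bar 6: v0=E4 v1=G4 downbeat m3
bar 7: v0=E4 v1=E5 downbeat P8
bar 8: v0=F3 v1=D4 downbeat M6
bar 9: v0=E3 v1=E4 downbeat P8
  -> R1 @ bar 4 tick 0 v(0, 1): B3/B4 P8 -> C4/C5 P8 similar
  -> R7 @ bar 5 tick 2 v(1,): F4->B4 leap 6st
  -> R7 @ bar 8 tick 0 v(0,): E4->F3 leap 11st
  -> R7 @ bar 8 tick 0 v(1,): E5->D4 leap 14st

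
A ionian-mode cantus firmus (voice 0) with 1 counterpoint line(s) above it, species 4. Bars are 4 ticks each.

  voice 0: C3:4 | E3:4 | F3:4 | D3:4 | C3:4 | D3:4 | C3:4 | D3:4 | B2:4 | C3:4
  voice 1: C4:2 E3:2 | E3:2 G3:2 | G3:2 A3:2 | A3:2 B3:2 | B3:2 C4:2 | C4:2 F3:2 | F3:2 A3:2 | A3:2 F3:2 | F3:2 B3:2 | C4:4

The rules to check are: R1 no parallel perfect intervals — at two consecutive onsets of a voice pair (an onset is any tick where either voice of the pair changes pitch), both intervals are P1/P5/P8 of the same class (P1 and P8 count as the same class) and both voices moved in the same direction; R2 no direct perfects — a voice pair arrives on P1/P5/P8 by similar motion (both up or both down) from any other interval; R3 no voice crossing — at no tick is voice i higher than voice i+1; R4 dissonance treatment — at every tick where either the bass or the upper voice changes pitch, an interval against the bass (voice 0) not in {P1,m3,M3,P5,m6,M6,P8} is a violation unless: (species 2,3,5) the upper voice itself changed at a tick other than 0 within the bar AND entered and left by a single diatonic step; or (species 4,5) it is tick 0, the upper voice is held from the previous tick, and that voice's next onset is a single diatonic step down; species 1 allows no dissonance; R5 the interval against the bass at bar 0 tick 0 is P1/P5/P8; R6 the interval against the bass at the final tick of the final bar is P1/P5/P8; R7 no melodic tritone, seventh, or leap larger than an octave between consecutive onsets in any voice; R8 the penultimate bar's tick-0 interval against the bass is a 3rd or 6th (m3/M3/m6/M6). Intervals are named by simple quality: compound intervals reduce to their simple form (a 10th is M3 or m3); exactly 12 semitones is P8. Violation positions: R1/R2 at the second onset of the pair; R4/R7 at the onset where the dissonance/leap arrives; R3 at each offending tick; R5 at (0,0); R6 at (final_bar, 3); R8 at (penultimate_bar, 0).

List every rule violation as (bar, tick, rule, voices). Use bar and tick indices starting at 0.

bar 0: v0=C3 v1=C4 downbeat P8
bar 1: v0=E3 v1=E3 downbeat P1
bar 2: v0=F3 v1=G3 downbeat M2
bar 3: v0=D3 v1=A3 downbeat P5
bar 4: v0=C3 v1=B3 downbeat M7
bar 5: v0=D3 v1=C4 downbeat m7
bar 6: v0=C3 v1=F3 downbeat P4
bar 7: v0=D3 v1=A3 downbeat P5
bar 8: v0=B2 v1=F3 downbeat TT
bar 9: v0=C3 v1=C4 downbeat P8
  -> R4 @ bar 2 tick 0 v(0, 1): F3/G3 M2 untreated
  -> R4 @ bar 4 tick 0 v(0, 1): C3/B3 M7 untreated
  -> R4 @ bar 5 tick 0 v(0, 1): D3/C4 m7 untreated
  -> R4 @ bar 6 tick 0 v(0, 1): C3/F3 P4 untreated
  -> R4 @ bar 8 tick 0 v(0, 1): B2/F3 TT untreated
  -> R8 @ bar 8 tick 0 v(0, 1): penult TT not 3rd/6th
  -> R7 @ bar 8 tick 2 v(1,): F3->B3 leap 6st
  -> R1 @ bar 9 tick 0 v(0, 1): B2/B3 P8 -> C3/C4 P8 similar

(2, 0, R4, (0, 1))
(4, 0, R4, (0, 1))
(5, 0, R4, (0, 1))
(6, 0, R4, (0, 1))
(8, 0, R4, (0, 1))
(8, 0, R8, (0, 1))
(8, 2, R7, (1,))
(9, 0, R1, (0, 1))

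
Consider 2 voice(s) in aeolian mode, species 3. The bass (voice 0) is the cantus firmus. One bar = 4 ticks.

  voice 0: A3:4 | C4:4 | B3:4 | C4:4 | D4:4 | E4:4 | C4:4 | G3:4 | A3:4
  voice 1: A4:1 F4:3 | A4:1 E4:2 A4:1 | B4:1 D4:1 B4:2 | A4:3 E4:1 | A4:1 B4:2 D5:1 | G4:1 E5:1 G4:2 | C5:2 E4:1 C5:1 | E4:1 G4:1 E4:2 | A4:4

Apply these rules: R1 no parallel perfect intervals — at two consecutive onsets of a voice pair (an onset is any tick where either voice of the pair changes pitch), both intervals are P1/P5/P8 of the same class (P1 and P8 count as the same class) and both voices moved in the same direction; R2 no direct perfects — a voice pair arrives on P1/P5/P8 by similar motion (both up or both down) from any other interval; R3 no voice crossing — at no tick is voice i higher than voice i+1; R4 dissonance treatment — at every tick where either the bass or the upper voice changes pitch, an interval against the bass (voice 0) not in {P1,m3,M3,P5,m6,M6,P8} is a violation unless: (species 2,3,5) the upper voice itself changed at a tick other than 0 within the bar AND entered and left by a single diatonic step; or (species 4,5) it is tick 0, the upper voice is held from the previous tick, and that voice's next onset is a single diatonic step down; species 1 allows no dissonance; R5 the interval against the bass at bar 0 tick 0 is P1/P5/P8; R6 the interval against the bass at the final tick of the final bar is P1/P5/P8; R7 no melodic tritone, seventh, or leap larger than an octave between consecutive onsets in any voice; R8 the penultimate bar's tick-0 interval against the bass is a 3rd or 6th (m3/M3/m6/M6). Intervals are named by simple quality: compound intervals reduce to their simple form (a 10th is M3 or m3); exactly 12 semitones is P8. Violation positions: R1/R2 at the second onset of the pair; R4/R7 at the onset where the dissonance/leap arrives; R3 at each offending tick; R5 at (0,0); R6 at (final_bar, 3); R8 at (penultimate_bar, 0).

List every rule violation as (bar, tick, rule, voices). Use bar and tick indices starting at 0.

(4, 0, R2, (0, 1))
(8, 0, R2, (0, 1))

bar 0: v0=A3 v1=A4 downbeat P8
bar 1: v0=C4 v1=A4 downbeat M6
bar 2: v0=B3 v1=B4 downbeat P8
bar 3: v0=C4 v1=A4 downbeat M6
bar 4: v0=D4 v1=A4 downbeat P5
bar 5: v0=E4 v1=G4 downbeat m3
bar 6: v0=C4 v1=C5 downbeat P8
bar 7: v0=G3 v1=E4 downbeat M6
bar 8: v0=A3 v1=A4 downbeat P8
  -> R2 @ bar 4 tick 0 v(0, 1): C4/E4 M3 -> D4/A4 P5 similar
  -> R2 @ bar 8 tick 0 v(0, 1): G3/E4 M6 -> A3/A4 P8 similar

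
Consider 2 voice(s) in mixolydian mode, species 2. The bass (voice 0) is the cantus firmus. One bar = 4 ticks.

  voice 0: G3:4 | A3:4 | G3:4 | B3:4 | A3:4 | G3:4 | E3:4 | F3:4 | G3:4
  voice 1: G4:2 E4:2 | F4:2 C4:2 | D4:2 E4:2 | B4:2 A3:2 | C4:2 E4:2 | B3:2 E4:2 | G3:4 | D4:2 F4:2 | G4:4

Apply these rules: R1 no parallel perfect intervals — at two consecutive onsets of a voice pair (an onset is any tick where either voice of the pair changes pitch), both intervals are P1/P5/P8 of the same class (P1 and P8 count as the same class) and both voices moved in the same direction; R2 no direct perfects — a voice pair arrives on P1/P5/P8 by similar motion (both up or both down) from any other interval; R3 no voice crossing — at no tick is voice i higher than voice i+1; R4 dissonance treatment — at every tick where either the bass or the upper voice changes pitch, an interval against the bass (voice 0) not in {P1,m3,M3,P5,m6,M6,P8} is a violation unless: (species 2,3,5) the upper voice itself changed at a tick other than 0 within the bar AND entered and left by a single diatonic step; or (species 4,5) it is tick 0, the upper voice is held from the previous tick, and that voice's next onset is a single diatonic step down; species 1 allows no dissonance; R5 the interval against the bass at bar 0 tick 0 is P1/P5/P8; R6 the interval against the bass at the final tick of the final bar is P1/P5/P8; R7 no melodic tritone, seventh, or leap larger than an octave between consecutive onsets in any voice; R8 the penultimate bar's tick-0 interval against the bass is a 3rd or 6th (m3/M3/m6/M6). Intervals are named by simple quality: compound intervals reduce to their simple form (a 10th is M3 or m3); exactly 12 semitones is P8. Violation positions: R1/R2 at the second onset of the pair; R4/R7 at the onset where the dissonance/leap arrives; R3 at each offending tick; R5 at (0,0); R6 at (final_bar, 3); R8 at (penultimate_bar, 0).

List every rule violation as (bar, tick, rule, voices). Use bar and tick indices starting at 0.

(3, 0, R2, (0, 1))
(3, 2, R3, (0, 1))
(3, 2, R4, (0, 1))
(3, 2, R7, (1,))
(3, 3, R3, (0, 1))
(8, 0, R1, (0, 1))

bar 0: v0=G3 v1=G4 downbeat P8
bar 1: v0=A3 v1=F4 downbeat m6
bar 2: v0=G3 v1=D4 downbeat P5
bar 3: v0=B3 v1=B4 downbeat P8
bar 4: v0=A3 v1=C4 downbeat m3
bar 5: v0=G3 v1=B3 downbeat M3
bar 6: v0=E3 v1=G3 downbeat m3
bar 7: v0=F3 v1=D4 downbeat M6
bar 8: v0=G3 v1=G4 downbeat P8
  -> R2 @ bar 3 tick 0 v(0, 1): G3/E4 M6 -> B3/B4 P8 similar
  -> R3 @ bar 3 tick 2 v(0, 1): B3 above A3
  -> R4 @ bar 3 tick 2 v(0, 1): B3/A3 M2 untreated
  -> R7 @ bar 3 tick 2 v(1,): B4->A3 leap 14st
  -> R3 @ bar 3 tick 3 v(0, 1): B3 above A3
  -> R1 @ bar 8 tick 0 v(0, 1): F3/F4 P8 -> G3/G4 P8 similar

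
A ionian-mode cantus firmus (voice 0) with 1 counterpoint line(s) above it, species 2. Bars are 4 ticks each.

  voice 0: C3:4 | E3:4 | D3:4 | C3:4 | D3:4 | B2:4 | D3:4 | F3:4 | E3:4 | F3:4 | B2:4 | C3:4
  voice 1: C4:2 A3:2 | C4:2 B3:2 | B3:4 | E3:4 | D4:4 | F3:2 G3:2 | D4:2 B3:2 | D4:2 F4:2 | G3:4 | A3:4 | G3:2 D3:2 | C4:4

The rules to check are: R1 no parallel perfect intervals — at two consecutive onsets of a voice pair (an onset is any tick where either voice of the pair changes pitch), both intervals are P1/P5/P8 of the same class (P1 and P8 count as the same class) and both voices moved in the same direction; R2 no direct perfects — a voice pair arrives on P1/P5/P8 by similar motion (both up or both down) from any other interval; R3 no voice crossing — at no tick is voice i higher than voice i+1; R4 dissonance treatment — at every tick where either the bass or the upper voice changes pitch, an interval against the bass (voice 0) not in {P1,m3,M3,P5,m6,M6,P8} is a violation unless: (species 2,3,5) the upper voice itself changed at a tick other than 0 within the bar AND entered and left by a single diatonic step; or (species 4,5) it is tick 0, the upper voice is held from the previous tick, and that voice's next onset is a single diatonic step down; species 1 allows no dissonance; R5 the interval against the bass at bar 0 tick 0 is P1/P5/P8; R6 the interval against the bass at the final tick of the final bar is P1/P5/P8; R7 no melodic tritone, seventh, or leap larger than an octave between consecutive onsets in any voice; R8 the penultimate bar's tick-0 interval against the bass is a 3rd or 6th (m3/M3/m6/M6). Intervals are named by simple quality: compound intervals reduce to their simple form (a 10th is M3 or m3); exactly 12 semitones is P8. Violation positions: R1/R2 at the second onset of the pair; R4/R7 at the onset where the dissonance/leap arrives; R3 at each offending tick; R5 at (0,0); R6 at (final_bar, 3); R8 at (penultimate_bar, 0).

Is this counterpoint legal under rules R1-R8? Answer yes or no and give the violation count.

No (8 violations)

bar 0: v0=C3 v1=C4 (P8)
bar 1: v0=E3 v1=C4 (m6)
bar 2: v0=D3 v1=B3 (M6)
bar 3: v0=C3 v1=E3 (M3)
bar 4: v0=D3 v1=D4 (P8)
bar 5: v0=B2 v1=F3 (TT)
bar 6: v0=D3 v1=D4 (P8)
bar 7: v0=F3 v1=D4 (M6)
bar 8: v0=E3 v1=G3 (m3)
bar 9: v0=F3 v1=A3 (M3)
bar 10: v0=B2 v1=G3 (m6)
bar 11: v0=C3 v1=C4 (P8)
  R2 @ bar4.0: C3/E3 M3 -> D3/D4 P8 similar
  R7 @ bar4.0: E3->D4 leap 10st
  R4 @ bar5.0: B2/F3 TT untreated
  R2 @ bar6.0: B2/G3 m6 -> D3/D4 P8 similar
  R7 @ bar8.0: F4->G3 leap 10st
  R7 @ bar10.0: F3->B2 leap 6st
  R2 @ bar11.0: B2/D3 m3 -> C3/C4 P8 similar
  R7 @ bar11.0: D3->C4 leap 10st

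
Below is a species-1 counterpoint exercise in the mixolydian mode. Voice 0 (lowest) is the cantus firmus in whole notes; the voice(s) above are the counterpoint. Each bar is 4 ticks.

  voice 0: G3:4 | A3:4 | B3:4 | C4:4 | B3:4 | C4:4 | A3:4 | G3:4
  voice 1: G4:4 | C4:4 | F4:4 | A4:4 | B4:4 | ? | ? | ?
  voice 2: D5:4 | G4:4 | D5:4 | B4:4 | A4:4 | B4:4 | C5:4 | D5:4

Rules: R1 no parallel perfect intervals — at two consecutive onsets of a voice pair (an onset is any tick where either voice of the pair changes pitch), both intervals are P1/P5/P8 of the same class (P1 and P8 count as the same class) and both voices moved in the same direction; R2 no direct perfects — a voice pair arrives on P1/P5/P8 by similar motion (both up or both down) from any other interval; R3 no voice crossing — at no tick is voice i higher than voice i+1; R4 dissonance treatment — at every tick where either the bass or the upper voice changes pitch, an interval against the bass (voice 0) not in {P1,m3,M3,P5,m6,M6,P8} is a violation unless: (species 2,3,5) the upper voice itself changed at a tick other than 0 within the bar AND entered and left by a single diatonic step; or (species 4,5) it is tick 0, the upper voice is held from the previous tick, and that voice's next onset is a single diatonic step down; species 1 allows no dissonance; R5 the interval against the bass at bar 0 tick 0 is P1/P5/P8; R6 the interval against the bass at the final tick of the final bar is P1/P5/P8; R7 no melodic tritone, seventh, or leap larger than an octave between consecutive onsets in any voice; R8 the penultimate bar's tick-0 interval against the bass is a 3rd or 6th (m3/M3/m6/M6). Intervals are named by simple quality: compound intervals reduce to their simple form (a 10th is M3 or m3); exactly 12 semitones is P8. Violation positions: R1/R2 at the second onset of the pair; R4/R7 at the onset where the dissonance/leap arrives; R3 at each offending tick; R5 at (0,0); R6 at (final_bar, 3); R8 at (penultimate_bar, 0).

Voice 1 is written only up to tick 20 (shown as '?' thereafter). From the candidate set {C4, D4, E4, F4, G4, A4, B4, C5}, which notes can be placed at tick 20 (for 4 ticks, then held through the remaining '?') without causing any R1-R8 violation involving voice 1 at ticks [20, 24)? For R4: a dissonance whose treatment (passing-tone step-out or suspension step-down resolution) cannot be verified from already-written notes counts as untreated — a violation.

{A4, E4, G4}

C4: violates R7
D4: violates R4
E4: legal
F4: violates R4,R7
G4: legal
A4: legal
B4: violates R4
C5: violates R1,R3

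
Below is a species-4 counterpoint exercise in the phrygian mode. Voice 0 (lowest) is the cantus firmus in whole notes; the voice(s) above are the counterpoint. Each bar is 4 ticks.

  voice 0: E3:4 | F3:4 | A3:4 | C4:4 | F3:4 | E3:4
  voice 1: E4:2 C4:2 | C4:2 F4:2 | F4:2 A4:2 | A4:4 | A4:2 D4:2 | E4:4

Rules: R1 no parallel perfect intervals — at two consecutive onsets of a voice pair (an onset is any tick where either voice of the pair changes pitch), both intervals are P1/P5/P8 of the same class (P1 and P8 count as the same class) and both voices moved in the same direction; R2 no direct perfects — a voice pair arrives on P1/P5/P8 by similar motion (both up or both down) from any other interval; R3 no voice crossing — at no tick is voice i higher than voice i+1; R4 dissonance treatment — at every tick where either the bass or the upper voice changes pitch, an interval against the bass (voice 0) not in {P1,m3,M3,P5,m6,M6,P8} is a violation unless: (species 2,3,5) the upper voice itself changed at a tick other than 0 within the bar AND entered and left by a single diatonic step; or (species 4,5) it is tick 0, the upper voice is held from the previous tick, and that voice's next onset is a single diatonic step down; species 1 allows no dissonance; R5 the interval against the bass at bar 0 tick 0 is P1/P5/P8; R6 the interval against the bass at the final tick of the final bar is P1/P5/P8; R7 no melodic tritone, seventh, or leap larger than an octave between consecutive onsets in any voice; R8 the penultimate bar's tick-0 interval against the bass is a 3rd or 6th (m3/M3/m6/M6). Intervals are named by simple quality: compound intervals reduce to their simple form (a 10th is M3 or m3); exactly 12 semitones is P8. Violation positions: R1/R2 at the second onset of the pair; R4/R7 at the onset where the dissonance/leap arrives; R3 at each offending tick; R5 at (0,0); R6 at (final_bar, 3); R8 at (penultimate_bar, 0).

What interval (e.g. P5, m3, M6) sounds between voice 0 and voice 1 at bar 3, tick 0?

voice 0=C4 voice 1=A4 -> M6

M6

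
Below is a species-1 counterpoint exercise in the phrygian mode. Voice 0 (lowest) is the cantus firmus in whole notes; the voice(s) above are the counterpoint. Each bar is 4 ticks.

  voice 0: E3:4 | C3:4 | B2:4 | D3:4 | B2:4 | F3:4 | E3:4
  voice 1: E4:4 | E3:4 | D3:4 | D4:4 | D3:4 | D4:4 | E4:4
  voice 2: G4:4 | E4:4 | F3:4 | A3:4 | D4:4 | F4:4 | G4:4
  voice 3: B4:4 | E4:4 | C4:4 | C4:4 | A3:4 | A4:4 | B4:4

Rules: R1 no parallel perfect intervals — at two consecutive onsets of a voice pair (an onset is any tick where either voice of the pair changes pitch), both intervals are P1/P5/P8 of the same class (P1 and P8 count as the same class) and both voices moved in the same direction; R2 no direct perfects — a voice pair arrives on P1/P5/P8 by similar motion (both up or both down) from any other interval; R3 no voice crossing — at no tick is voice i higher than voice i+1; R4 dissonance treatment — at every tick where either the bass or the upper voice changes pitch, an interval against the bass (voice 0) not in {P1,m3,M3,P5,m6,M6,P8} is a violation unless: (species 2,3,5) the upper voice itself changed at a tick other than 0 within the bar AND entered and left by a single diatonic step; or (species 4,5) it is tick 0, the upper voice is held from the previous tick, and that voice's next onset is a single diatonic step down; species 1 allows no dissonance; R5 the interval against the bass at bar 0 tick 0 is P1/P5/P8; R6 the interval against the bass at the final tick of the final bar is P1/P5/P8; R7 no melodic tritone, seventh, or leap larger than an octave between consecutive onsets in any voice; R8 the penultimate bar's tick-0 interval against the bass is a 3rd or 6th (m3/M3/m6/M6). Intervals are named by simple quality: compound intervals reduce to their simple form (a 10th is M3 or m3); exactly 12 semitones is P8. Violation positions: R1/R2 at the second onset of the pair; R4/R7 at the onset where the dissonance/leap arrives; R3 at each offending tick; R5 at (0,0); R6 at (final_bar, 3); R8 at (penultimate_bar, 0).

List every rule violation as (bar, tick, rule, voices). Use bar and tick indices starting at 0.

(0, 0, R5, (0, 2))
(1, 0, R2, (1, 2))
(1, 0, R2, (1, 3))
(1, 0, R2, (2, 3))
(2, 0, R2, (2, 3))
(2, 0, R4, (0, 2))
(2, 0, R4, (0, 3))
(2, 0, R7, (2,))
(3, 0, R2, (0, 1))
(3, 0, R2, (0, 2))
(3, 0, R3, (1, 2))
(3, 0, R4, (0, 3))
(3, 1, R3, (1, 2))
(3, 2, R3, (1, 2))
(3, 3, R3, (1, 2))
(4, 0, R2, (1, 3))
(4, 0, R3, (2, 3))
(4, 0, R4, (0, 3))
(4, 1, R3, (2, 3))
(4, 2, R3, (2, 3))
(4, 3, R3, (2, 3))
(5, 0, R1, (1, 3))
(5, 0, R2, (0, 2))
(5, 0, R7, (0,))
(5, 0, R8, (0, 2))
(6, 0, R1, (1, 3))
(6, 3, R6, (0, 2))

bar 0: v0=E3 v1=E4 v2=G4 v3=B4 downbeat P5
bar 1: v0=C3 v1=E3 v2=E4 v3=E4 downbeat M3
bar 2: v0=B2 v1=D3 v2=F3 v3=C4 downbeat m2
bar 3: v0=D3 v1=D4 v2=A3 v3=C4 downbeat m7
bar 4: v0=B2 v1=D3 v2=D4 v3=A3 downbeat m7
bar 5: v0=F3 v1=D4 v2=F4 v3=A4 downbeat M3
bar 6: v0=E3 v1=E4 v2=G4 v3=B4 downbeat P5
  -> R5 @ bar 0 tick 0 v(0, 2): opens on m3
  -> R2 @ bar 1 tick 0 v(1, 2): E4/G4 m3 -> E3/E4 P8 similar
  -> R2 @ bar 1 tick 0 v(1, 3): E4/B4 P5 -> E3/E4 P8 similar
  -> R2 @ bar 1 tick 0 v(2, 3): G4/B4 M3 -> E4/E4 P1 similar
  -> R2 @ bar 2 tick 0 v(2, 3): E4/E4 P1 -> F3/C4 P5 similar
  -> R4 @ bar 2 tick 0 v(0, 2): B2/F3 TT untreated
  -> R4 @ bar 2 tick 0 v(0, 3): B2/C4 m2 untreated
  -> R7 @ bar 2 tick 0 v(2,): E4->F3 leap 11st
  -> R2 @ bar 3 tick 0 v(0, 1): B2/D3 m3 -> D3/D4 P8 similar
  -> R2 @ bar 3 tick 0 v(0, 2): B2/F3 TT -> D3/A3 P5 similar
  -> R3 @ bar 3 tick 0 v(1, 2): D4 above A3
  -> R4 @ bar 3 tick 0 v(0, 3): D3/C4 m7 untreated
  -> R3 @ bar 3 tick 1 v(1, 2): D4 above A3
  -> R3 @ bar 3 tick 2 v(1, 2): D4 above A3
  -> R3 @ bar 3 tick 3 v(1, 2): D4 above A3
  -> R2 @ bar 4 tick 0 v(1, 3): D4/C4 M2 -> D3/A3 P5 similar
  -> R3 @ bar 4 tick 0 v(2, 3): D4 above A3
  -> R4 @ bar 4 tick 0 v(0, 3): B2/A3 m7 untreated
  -> R3 @ bar 4 tick 1 v(2, 3): D4 above A3
  -> R3 @ bar 4 tick 2 v(2, 3): D4 above A3
  -> R3 @ bar 4 tick 3 v(2, 3): D4 above A3
  -> R1 @ bar 5 tick 0 v(1, 3): D3/A3 P5 -> D4/A4 P5 similar
  -> R2 @ bar 5 tick 0 v(0, 2): B2/D4 m3 -> F3/F4 P8 similar
  -> R7 @ bar 5 tick 0 v(0,): B2->F3 leap 6st
  -> R8 @ bar 5 tick 0 v(0, 2): penult P8 not 3rd/6th
  -> R1 @ bar 6 tick 0 v(1, 3): D4/A4 P5 -> E4/B4 P5 similar
  -> R6 @ bar 6 tick 3 v(0, 2): closes on m3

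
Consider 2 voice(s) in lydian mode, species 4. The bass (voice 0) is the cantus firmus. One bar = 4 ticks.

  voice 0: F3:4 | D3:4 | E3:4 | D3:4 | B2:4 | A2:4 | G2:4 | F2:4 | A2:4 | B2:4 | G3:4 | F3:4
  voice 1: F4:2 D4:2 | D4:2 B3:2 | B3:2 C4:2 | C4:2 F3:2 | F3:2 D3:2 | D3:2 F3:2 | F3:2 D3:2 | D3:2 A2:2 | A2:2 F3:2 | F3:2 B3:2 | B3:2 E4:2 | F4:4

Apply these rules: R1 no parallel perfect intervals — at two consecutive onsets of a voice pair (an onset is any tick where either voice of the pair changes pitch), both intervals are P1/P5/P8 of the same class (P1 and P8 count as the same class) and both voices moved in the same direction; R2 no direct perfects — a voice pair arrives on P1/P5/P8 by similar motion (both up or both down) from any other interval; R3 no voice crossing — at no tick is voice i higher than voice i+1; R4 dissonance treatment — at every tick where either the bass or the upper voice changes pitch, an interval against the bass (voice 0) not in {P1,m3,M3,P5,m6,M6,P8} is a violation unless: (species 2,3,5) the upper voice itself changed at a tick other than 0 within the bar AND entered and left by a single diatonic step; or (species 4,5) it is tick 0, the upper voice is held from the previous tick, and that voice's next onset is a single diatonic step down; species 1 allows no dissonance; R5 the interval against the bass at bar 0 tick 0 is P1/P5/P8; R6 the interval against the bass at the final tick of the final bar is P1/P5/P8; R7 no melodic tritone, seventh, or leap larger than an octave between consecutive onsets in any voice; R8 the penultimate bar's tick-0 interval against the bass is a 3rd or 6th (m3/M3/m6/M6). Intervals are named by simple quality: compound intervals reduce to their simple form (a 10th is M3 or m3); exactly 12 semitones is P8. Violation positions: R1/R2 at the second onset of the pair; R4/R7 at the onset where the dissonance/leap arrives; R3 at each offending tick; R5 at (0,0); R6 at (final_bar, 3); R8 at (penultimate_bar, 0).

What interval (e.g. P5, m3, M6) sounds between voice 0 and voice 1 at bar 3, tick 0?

voice 0=D3 voice 1=C4 -> m7

m7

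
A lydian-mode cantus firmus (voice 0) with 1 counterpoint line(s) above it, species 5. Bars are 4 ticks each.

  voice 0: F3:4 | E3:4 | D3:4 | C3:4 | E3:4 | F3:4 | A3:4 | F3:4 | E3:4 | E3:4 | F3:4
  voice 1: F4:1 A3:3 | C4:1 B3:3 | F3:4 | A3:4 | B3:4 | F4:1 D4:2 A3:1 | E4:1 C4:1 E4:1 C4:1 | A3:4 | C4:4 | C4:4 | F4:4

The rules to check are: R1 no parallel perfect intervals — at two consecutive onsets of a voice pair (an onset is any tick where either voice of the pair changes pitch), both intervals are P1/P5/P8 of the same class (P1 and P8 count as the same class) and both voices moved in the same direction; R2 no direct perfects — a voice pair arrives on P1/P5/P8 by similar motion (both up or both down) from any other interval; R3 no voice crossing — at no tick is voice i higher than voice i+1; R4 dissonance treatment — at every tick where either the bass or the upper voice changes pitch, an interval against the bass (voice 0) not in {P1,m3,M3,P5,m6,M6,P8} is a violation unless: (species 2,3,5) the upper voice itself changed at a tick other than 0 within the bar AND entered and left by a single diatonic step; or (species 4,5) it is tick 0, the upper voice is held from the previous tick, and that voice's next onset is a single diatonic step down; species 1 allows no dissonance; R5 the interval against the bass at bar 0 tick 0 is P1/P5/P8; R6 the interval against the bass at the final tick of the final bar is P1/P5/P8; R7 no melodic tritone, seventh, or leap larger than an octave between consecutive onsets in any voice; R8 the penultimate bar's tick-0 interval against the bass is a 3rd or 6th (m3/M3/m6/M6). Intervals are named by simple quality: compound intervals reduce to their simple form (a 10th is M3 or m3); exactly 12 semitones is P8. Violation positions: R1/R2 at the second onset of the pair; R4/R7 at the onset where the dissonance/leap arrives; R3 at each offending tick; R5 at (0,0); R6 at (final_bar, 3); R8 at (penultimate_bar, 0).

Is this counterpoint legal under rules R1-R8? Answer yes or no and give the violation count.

bar 0: v0=F3 v1=F4 (P8)
bar 1: v0=E3 v1=C4 (m6)
bar 2: v0=D3 v1=F3 (m3)
bar 3: v0=C3 v1=A3 (M6)
bar 4: v0=E3 v1=B3 (P5)
bar 5: v0=F3 v1=F4 (P8)
bar 6: v0=A3 v1=E4 (P5)
bar 7: v0=F3 v1=A3 (M3)
bar 8: v0=E3 v1=C4 (m6)
bar 9: v0=E3 v1=C4 (m6)
bar 10: v0=F3 v1=F4 (P8)
  R7 @ bar2.0: B3->F3 leap 6st
  R2 @ bar4.0: C3/A3 M6 -> E3/B3 P5 similar
  R2 @ bar5.0: E3/B3 P5 -> F3/F4 P8 similar
  R7 @ bar5.0: B3->F4 leap 6st
  R2 @ bar6.0: F3/A3 M3 -> A3/E4 P5 similar
  R2 @ bar10.0: E3/C4 m6 -> F3/F4 P8 similar

No (6 violations)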